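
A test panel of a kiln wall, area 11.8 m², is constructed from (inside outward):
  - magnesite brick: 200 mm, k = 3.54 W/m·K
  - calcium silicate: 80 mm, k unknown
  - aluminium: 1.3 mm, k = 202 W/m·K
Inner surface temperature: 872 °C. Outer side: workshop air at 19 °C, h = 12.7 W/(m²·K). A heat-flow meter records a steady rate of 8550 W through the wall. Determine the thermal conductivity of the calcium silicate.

k ≈ 0.0768 W/(m·K)

Using the resistance-network approach (series):
R_magnesite brick = L/(kA) = 0.2/(3.54×11.8) = 0.004788 K/W
R_aluminium = L/(kA) = 0.0013/(202×11.8) = 5.454×10^-7 K/W
R_outer film = 1/(h_o·A) = 1/(12.7×11.8) = 0.006673 K/W
Sum of known resistances R_other = 0.01146 K/W
Total R = ΔT/Q = 853/8550 = 0.09977 K/W
R_calcium silicate = R_total − R_other = 0.0883 K/W
k = L/(R·A) = 0.08/(0.0883×11.8)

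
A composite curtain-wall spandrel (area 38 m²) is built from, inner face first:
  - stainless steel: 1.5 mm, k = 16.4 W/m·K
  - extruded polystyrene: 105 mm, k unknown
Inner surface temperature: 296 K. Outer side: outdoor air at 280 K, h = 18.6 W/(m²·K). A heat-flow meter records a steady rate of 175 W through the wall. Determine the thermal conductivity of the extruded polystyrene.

Model the wall as resistances in series:
R_stainless steel = L/(kA) = 0.0015/(16.4×38) = 2.407×10^-6 K/W
R_outer film = 1/(h_o·A) = 1/(18.6×38) = 0.001415 K/W
Sum of known resistances R_other = 0.001417 K/W
Total R = ΔT/Q = 16/175 = 0.09143 K/W
R_extruded polystyrene = R_total − R_other = 0.09001 K/W
k = L/(R·A) = 0.105/(0.09001×38)

k ≈ 0.0307 W/(m·K)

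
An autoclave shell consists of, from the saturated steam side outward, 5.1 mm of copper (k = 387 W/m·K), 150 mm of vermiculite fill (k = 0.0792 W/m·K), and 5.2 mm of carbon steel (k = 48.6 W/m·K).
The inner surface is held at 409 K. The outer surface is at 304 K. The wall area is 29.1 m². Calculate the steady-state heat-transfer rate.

Model the wall as resistances in series:
R_copper = L/(kA) = 0.0051/(387×29.1) = 4.529×10^-7 K/W
R_vermiculite fill = L/(kA) = 0.15/(0.0792×29.1) = 0.06508 K/W
R_carbon steel = L/(kA) = 0.0052/(48.6×29.1) = 3.677×10^-6 K/W
R_total = 0.06509 K/W
Q = ΔT / R_total = 105 / 0.06509

Q ≈ 1610 W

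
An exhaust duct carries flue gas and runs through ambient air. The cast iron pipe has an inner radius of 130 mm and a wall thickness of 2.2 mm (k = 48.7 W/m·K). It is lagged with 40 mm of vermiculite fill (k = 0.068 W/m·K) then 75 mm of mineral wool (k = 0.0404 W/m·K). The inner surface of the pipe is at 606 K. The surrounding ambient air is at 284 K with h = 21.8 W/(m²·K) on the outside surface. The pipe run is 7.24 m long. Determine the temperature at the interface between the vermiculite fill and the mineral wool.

T ≈ 510 K

Per-layer cylindrical resistances, series-summed:
R_cast iron pipe wall = ln(132.2/130)/(2π×48.7×7.24) = 7.575×10^-6 K/W
R_vermiculite fill = ln(172.2/132.2)/(2π×0.068×7.24) = 0.08545 K/W
R_mineral wool = ln(247.2/172.2)/(2π×0.0404×7.24) = 0.1967 K/W
R_outer film = 1/(h_o·2πr_oL) = 1/(21.8×2π×0.2472×7.24) = 0.004079 K/W
R_total = 0.2863 K/W
Q = ΔT/R_total = 322/0.2863
Q = 1120 W
T_interface = T_inner − Q·ΣR(inner→interface) = 606 − 1120×0.08546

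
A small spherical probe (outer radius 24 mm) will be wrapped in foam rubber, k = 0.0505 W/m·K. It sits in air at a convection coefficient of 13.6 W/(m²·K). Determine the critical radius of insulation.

r_cr ≈ 7.43 mm

For a sphere r_cr = 2k/h = 2×0.0505/13.6
r_cr = 7.43 mm; since the bare radius (24 mm) is above r_cr, any added insulation will reduce heat loss.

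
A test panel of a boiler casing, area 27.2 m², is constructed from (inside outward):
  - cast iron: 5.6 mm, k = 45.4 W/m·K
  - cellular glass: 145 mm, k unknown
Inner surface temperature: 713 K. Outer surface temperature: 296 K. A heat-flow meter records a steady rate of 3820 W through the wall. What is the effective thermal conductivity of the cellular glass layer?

k ≈ 0.0488 W/(m·K)

Thermal resistances in series:
R_cast iron = L/(kA) = 0.0056/(45.4×27.2) = 4.535×10^-6 K/W
Sum of known resistances R_other = 4.535×10^-6 K/W
Total R = ΔT/Q = 417/3820 = 0.1092 K/W
R_cellular glass = R_total − R_other = 0.1092 K/W
k = L/(R·A) = 0.145/(0.1092×27.2)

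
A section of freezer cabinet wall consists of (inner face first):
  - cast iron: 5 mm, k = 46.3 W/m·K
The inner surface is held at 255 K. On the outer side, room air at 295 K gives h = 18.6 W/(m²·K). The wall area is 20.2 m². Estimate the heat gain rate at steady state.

Q ≈ 15000 W

Series thermal resistances:
R_cast iron = L/(kA) = 0.005/(46.3×20.2) = 5.346×10^-6 K/W
R_outer film = 1/(h_o·A) = 1/(18.6×20.2) = 0.002662 K/W
R_total = 0.002667 K/W
Q = ΔT / R_total = 40 / 0.002667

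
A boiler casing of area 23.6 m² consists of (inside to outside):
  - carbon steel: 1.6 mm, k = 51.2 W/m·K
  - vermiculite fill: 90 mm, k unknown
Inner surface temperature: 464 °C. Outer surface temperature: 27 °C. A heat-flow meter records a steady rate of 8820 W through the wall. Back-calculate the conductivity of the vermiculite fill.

k ≈ 0.077 W/(m·K)

Using the resistance-network approach (series):
R_carbon steel = L/(kA) = 0.0016/(51.2×23.6) = 1.324×10^-6 K/W
Sum of known resistances R_other = 1.324×10^-6 K/W
Total R = ΔT/Q = 437/8820 = 0.04955 K/W
R_vermiculite fill = R_total − R_other = 0.04955 K/W
k = L/(R·A) = 0.09/(0.04955×23.6)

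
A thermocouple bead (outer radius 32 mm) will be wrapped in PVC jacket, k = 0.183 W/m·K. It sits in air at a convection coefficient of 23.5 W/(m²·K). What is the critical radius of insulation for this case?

r_cr ≈ 15.6 mm

For a sphere r_cr = 2k/h = 2×0.183/23.5
r_cr = 15.6 mm; since the bare radius (32 mm) is above r_cr, any added insulation will reduce heat loss.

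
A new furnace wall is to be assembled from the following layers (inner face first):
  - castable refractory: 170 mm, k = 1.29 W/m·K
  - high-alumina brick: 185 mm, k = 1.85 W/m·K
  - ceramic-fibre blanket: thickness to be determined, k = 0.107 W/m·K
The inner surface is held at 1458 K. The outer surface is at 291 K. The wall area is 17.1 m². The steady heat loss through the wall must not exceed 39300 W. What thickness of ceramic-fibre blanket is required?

L ≈ 29.5 mm

Series thermal resistances:
R_castable refractory = L/(kA) = 0.17/(1.29×17.1) = 0.007707 K/W
R_high-alumina brick = L/(kA) = 0.185/(1.85×17.1) = 0.005848 K/W
Sum of the known resistances R_other = 0.01355 K/W
Required total resistance R_tot = ΔT/Q_allow = 1167/39300 = 0.02969 K/W
R_ceramic-fibre blanket = R_tot − R_other = 0.01614 K/W
L = R·k·A = 0.01614×0.107×17.1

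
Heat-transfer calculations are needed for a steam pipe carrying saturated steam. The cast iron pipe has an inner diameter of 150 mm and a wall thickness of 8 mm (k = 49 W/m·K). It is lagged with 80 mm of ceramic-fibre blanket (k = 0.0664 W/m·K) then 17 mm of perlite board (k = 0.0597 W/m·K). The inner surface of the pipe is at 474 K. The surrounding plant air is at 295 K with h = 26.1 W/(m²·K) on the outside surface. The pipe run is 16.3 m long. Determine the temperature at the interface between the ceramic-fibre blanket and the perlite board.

T ≈ 323 K

For a radial system each layer contributes R = ln(r_out/r_in)/(2πkL); films add R = 1/(hA).
R_cast iron pipe wall = ln(83/75)/(2π×49×16.3) = 2.02×10^-5 K/W
R_ceramic-fibre blanket = ln(163/83)/(2π×0.0664×16.3) = 0.09925 K/W
R_perlite board = ln(180/163)/(2π×0.0597×16.3) = 0.01623 K/W
R_outer film = 1/(h_o·2πr_oL) = 1/(26.1×2π×0.18×16.3) = 0.002078 K/W
R_total = 0.1176 K/W
Q = ΔT/R_total = 179/0.1176
Q = 1520 W
T_interface = T_inner − Q·ΣR(inner→interface) = 474 − 1520×0.09927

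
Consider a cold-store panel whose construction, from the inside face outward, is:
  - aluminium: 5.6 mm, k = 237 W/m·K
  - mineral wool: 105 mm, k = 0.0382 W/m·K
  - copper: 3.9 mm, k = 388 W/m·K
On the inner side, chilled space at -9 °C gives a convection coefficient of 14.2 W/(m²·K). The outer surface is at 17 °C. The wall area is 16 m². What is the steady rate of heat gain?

Q ≈ 148 W

Thermal resistances in series:
R_inner film = 1/(h_i·A) = 1/(14.2×16) = 0.004401 K/W
R_aluminium = L/(kA) = 0.0056/(237×16) = 1.477×10^-6 K/W
R_mineral wool = L/(kA) = 0.105/(0.0382×16) = 0.1718 K/W
R_copper = L/(kA) = 0.0039/(388×16) = 6.282×10^-7 K/W
R_total = 0.1762 K/W
Q = ΔT / R_total = 26 / 0.1762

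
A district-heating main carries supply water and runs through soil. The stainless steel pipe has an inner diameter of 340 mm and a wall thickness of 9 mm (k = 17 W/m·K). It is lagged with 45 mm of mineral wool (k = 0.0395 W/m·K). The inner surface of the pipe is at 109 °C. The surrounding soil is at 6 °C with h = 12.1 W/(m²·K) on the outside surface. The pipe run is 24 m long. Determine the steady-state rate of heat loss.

Q ≈ 2570 W

For a radial system each layer contributes R = ln(r_out/r_in)/(2πkL); films add R = 1/(hA).
R_stainless steel pipe wall = ln(179/170)/(2π×17×24) = 2.012×10^-5 K/W
R_mineral wool = ln(224/179)/(2π×0.0395×24) = 0.03765 K/W
R_outer film = 1/(h_o·2πr_oL) = 1/(12.1×2π×0.224×24) = 0.002447 K/W
R_total = 0.04012 K/W
Q = ΔT/R_total = 103/0.04012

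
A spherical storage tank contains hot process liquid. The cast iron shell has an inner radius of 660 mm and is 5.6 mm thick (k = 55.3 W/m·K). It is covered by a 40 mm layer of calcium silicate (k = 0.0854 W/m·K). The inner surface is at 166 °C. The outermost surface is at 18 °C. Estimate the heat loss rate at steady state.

Radial (spherical) resistances in series:
R_cast iron shell = (1/0.66 − 1/0.6656)/(4π×55.3) = 1.834×10^-5 K/W
R_calcium silicate = (1/0.6656 − 1/0.7056)/(4π×0.0854) = 0.07936 K/W
R_total = 0.07938 K/W
Q = ΔT/R_total = 148/0.07938

Q ≈ 1860 W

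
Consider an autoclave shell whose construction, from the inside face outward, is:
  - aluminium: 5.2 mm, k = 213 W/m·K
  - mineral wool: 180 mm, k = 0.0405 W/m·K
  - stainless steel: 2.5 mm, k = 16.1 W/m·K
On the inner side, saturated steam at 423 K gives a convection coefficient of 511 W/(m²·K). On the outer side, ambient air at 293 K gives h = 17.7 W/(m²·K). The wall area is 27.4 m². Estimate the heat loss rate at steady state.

Q ≈ 791 W

Treating each layer as a thermal resistance in series:
R_inner film = 1/(h_i·A) = 1/(511×27.4) = 7.142×10^-5 K/W
R_aluminium = L/(kA) = 0.0052/(213×27.4) = 8.91×10^-7 K/W
R_mineral wool = L/(kA) = 0.18/(0.0405×27.4) = 0.1622 K/W
R_stainless steel = L/(kA) = 0.0025/(16.1×27.4) = 5.667×10^-6 K/W
R_outer film = 1/(h_o·A) = 1/(17.7×27.4) = 0.002062 K/W
R_total = 0.1643 K/W
Q = ΔT / R_total = 130 / 0.1643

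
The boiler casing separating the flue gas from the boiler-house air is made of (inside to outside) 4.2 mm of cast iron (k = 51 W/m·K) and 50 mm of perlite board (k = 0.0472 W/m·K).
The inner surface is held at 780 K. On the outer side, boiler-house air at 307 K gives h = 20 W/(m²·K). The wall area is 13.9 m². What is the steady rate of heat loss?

Series thermal resistances:
R_cast iron = L/(kA) = 0.0042/(51×13.9) = 5.925×10^-6 K/W
R_perlite board = L/(kA) = 0.05/(0.0472×13.9) = 0.07621 K/W
R_outer film = 1/(h_o·A) = 1/(20×13.9) = 0.003597 K/W
R_total = 0.07981 K/W
Q = ΔT / R_total = 473 / 0.07981

Q ≈ 5930 W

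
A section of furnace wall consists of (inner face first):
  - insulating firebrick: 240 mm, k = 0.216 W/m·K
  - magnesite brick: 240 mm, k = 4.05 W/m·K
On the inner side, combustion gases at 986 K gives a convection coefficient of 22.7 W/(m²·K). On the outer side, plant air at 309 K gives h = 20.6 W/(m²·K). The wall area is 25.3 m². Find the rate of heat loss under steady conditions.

Q ≈ 13600 W

Thermal resistances in series:
R_inner film = 1/(h_i·A) = 1/(22.7×25.3) = 0.001741 K/W
R_insulating firebrick = L/(kA) = 0.24/(0.216×25.3) = 0.04392 K/W
R_magnesite brick = L/(kA) = 0.24/(4.05×25.3) = 0.002342 K/W
R_outer film = 1/(h_o·A) = 1/(20.6×25.3) = 0.001919 K/W
R_total = 0.04992 K/W
Q = ΔT / R_total = 677 / 0.04992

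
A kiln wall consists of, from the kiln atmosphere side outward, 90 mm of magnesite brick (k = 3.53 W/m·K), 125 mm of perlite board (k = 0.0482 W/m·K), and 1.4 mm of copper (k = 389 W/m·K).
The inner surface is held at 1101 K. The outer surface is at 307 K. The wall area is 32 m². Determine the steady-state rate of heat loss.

Treating each layer as a thermal resistance in series:
R_magnesite brick = L/(kA) = 0.09/(3.53×32) = 7.967×10^-4 K/W
R_perlite board = L/(kA) = 0.125/(0.0482×32) = 0.08104 K/W
R_copper = L/(kA) = 0.0014/(389×32) = 1.125×10^-7 K/W
R_total = 0.08184 K/W
Q = ΔT / R_total = 794 / 0.08184

Q ≈ 9700 W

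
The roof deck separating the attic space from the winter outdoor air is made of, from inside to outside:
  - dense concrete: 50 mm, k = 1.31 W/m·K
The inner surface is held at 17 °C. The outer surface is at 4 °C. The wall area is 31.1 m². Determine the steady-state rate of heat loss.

Q ≈ 10600 W

Thermal resistances in series:
R_dense concrete = L/(kA) = 0.05/(1.31×31.1) = 0.001227 K/W
R_total = 0.001227 K/W
Q = ΔT / R_total = 13 / 0.001227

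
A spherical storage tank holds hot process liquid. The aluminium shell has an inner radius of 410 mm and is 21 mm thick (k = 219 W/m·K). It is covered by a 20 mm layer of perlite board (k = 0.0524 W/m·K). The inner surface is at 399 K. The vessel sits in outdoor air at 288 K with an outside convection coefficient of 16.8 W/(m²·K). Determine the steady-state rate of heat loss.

For a spherical shell R = (1/r₁ − 1/r₂)/(4πk); film R = 1/(h·4πr²). In series:
R_aluminium shell = (1/0.41 − 1/0.431)/(4π×219) = 4.318×10^-5 K/W
R_perlite board = (1/0.431 − 1/0.451)/(4π×0.0524) = 0.1563 K/W
R_outer film = 1/(h·4πr_o²) = 1/(16.8×4π×0.451²) = 0.02329 K/W
R_total = 0.1796 K/W
Q = ΔT/R_total = 111/0.1796

Q ≈ 618 W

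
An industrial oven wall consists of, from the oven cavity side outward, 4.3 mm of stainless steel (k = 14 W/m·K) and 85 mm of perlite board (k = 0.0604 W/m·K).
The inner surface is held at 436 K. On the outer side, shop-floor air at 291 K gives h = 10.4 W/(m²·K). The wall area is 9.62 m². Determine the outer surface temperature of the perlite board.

T ≈ 300 K

Using the resistance-network approach (series):
R_stainless steel = L/(kA) = 0.0043/(14×9.62) = 3.193×10^-5 K/W
R_perlite board = L/(kA) = 0.085/(0.0604×9.62) = 0.1463 K/W
R_outer film = 1/(h_o·A) = 1/(10.4×9.62) = 0.009995 K/W
R_total = 0.1563 K/W;  Q = ΔT/R_total = 145/0.1563 = 927.6 W
T_interface = T_inner − Q·ΣR(inner→interface) = 436 − 928×0.1463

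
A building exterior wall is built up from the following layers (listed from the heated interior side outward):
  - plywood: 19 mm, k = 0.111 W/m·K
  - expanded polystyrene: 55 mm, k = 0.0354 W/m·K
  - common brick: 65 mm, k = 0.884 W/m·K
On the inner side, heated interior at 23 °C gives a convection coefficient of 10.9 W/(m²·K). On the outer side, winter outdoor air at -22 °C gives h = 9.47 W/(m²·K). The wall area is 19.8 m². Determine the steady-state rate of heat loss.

Model the wall as resistances in series:
R_inner film = 1/(h_i·A) = 1/(10.9×19.8) = 0.004633 K/W
R_plywood = L/(kA) = 0.019/(0.111×19.8) = 0.008645 K/W
R_expanded polystyrene = L/(kA) = 0.055/(0.0354×19.8) = 0.07847 K/W
R_common brick = L/(kA) = 0.065/(0.884×19.8) = 0.003714 K/W
R_outer film = 1/(h_o·A) = 1/(9.47×19.8) = 0.005333 K/W
R_total = 0.1008 K/W
Q = ΔT / R_total = 45 / 0.1008

Q ≈ 446 W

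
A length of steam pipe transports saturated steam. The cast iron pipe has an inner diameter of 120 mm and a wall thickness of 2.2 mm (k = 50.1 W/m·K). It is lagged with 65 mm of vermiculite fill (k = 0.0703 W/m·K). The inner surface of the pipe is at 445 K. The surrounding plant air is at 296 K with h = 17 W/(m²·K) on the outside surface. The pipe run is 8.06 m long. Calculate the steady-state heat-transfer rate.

Q ≈ 709 W

Cylindrical conduction, so R = ln(r₂/r₁)/(2πkL) per layer, in series:
R_cast iron pipe wall = ln(62.2/60)/(2π×50.1×8.06) = 1.419×10^-5 K/W
R_vermiculite fill = ln(127.2/62.2)/(2π×0.0703×8.06) = 0.2009 K/W
R_outer film = 1/(h_o·2πr_oL) = 1/(17×2π×0.1272×8.06) = 0.009132 K/W
R_total = 0.2101 K/W
Q = ΔT/R_total = 149/0.2101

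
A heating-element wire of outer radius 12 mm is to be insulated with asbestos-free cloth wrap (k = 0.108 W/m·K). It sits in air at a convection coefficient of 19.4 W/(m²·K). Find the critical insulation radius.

For a cylinder r_cr = k/h = 0.108/19.4
r_cr = 5.57 mm; since the bare radius (12 mm) is above r_cr, any added insulation will reduce heat loss.

r_cr ≈ 5.57 mm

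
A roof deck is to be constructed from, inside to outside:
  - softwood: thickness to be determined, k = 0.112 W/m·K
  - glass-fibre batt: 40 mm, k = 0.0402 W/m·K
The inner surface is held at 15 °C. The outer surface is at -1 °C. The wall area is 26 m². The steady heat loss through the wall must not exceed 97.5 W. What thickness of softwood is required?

L ≈ 366 mm

Series thermal resistances:
R_glass-fibre batt = L/(kA) = 0.04/(0.0402×26) = 0.03827 K/W
Sum of the known resistances R_other = 0.03827 K/W
Required total resistance R_tot = ΔT/Q_allow = 16/97.5 = 0.1641 K/W
R_softwood = R_tot − R_other = 0.1258 K/W
L = R·k·A = 0.1258×0.112×26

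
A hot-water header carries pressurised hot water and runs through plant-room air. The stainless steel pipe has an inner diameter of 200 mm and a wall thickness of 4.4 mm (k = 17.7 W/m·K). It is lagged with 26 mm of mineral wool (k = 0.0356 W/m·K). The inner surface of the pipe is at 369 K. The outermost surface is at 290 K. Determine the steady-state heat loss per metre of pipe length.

Cylindrical conduction, so R = ln(r₂/r₁)/(2πkL) per layer, in series:
R_stainless steel pipe wall = ln(104.4/100)/(2π×17.7×1) = 3.872×10^-4 K/W
R_mineral wool = ln(130.4/104.4)/(2π×0.0356×1) = 0.9942 K/W
R_total = 0.9946 K/W
Q = ΔT/R_total = 79/0.9946

q′ ≈ 79.4 W/m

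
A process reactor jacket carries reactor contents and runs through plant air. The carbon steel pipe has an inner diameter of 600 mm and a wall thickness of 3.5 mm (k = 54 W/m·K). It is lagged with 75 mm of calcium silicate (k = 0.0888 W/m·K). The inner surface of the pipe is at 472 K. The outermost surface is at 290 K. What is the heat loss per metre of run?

Treating each annulus and film as a series resistance:
R_carbon steel pipe wall = ln(303.5/300)/(2π×54×1) = 3.419×10^-5 K/W
R_calcium silicate = ln(378.5/303.5)/(2π×0.0888×1) = 0.3958 K/W
R_total = 0.3958 K/W
Q = ΔT/R_total = 182/0.3958

q′ ≈ 460 W/m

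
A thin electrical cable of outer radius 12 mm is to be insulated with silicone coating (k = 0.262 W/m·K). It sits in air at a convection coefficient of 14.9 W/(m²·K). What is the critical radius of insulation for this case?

r_cr ≈ 17.6 mm

For a cylinder r_cr = k/h = 0.262/14.9
r_cr = 17.6 mm; since the bare radius (12 mm) is below r_cr, adding a thin layer of insulation will *increase* heat loss.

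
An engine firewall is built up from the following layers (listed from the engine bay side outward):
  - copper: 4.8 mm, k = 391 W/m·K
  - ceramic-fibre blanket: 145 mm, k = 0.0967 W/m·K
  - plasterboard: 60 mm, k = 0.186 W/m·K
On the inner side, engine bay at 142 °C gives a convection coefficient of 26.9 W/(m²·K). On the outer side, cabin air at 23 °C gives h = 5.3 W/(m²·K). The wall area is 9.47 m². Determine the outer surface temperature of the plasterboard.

T ≈ 34 °C

Thermal resistances in series:
R_inner film = 1/(h_i·A) = 1/(26.9×9.47) = 0.003926 K/W
R_copper = L/(kA) = 0.0048/(391×9.47) = 1.296×10^-6 K/W
R_ceramic-fibre blanket = L/(kA) = 0.145/(0.0967×9.47) = 0.1583 K/W
R_plasterboard = L/(kA) = 0.06/(0.186×9.47) = 0.03406 K/W
R_outer film = 1/(h_o·A) = 1/(5.3×9.47) = 0.01992 K/W
R_total = 0.2163 K/W;  Q = ΔT/R_total = 119/0.2163 = 550.3 W
T_interface = T_inner − Q·ΣR(inner→interface) = 142 − 550×0.1963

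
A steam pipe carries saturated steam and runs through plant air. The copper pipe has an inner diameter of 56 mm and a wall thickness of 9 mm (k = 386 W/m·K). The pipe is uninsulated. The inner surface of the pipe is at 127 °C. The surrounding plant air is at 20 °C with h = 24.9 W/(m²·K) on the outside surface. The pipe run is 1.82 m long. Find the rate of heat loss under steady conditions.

Q ≈ 1130 W

Radial resistances (cylindrical: R_cond = ln(r_o/r_i)/(2πkL), R_conv = 1/(h·2πrL)):
R_copper pipe wall = ln(37/28)/(2π×386×1.82) = 6.314×10^-5 K/W
R_outer film = 1/(h_o·2πr_oL) = 1/(24.9×2π×0.037×1.82) = 0.09492 K/W
R_total = 0.09498 K/W
Q = ΔT/R_total = 107/0.09498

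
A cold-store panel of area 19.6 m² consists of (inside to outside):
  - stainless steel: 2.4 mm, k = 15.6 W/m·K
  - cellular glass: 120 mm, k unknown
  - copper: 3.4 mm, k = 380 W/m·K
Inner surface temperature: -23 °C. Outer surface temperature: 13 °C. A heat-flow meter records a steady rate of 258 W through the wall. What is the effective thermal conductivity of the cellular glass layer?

Treating each layer as a thermal resistance in series:
R_stainless steel = L/(kA) = 0.0024/(15.6×19.6) = 7.849×10^-6 K/W
R_copper = L/(kA) = 0.0034/(380×19.6) = 4.565×10^-7 K/W
Sum of known resistances R_other = 8.306×10^-6 K/W
Total R = ΔT/Q = 36/258 = 0.1395 K/W
R_cellular glass = R_total − R_other = 0.1395 K/W
k = L/(R·A) = 0.12/(0.1395×19.6)

k ≈ 0.0439 W/(m·K)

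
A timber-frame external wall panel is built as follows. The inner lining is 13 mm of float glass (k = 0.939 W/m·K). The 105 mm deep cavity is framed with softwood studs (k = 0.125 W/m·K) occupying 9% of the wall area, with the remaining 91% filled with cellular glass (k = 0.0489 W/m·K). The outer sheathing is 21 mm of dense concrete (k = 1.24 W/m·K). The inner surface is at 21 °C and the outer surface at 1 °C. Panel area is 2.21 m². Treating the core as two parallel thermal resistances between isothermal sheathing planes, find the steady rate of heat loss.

Q ≈ 23.1 W

Sheathing layers in series; stud and cavity paths in parallel between them.
R_inner = 0.013/(0.939×2.21) = 0.006264 K/W
R_stud  = 0.105/(0.125×0.09×2.21) = 4.223 K/W
R_cav   = 0.105/(0.0489×0.91×2.21) = 1.068 K/W
1/R_core = 1/R_stud + 1/R_cav → R_core = 0.8522 K/W
R_outer = 0.021/(1.24×2.21) = 0.007663 K/W
R_total = 0.8662 K/W
Q = ΔT/R_total = 20/0.8662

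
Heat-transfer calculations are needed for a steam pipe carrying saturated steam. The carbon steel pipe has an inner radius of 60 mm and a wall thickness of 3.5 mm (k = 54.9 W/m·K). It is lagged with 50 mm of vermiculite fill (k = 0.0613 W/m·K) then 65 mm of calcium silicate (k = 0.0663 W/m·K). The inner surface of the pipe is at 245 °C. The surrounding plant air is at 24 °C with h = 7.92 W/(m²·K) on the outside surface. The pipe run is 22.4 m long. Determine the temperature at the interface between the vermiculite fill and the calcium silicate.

Cylindrical conduction, so R = ln(r₂/r₁)/(2πkL) per layer, in series:
R_carbon steel pipe wall = ln(63.5/60)/(2π×54.9×22.4) = 7.337×10^-6 K/W
R_vermiculite fill = ln(113.5/63.5)/(2π×0.0613×22.4) = 0.06731 K/W
R_calcium silicate = ln(178.5/113.5)/(2π×0.0663×22.4) = 0.04852 K/W
R_outer film = 1/(h_o·2πr_oL) = 1/(7.92×2π×0.1785×22.4) = 0.005026 K/W
R_total = 0.1209 K/W
Q = ΔT/R_total = 221/0.1209
Q = 1830 W
T_interface = T_inner − Q·ΣR(inner→interface) = 245 − 1830×0.06732

T ≈ 122 °C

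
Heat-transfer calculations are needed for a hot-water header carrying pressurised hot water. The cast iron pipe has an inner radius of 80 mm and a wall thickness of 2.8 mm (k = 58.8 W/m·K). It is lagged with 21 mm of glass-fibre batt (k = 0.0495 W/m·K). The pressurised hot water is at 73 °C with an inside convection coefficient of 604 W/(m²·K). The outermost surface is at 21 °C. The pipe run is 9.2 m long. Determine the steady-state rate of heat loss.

For a radial system each layer contributes R = ln(r_out/r_in)/(2πkL); films add R = 1/(hA).
R_inner film = 1/(h_i·2πr₁L) = 1/(604×2π×0.08×9.2) = 3.58×10^-4 K/W
R_cast iron pipe wall = ln(82.8/80)/(2π×58.8×9.2) = 1.012×10^-5 K/W
R_glass-fibre batt = ln(103.8/82.8)/(2π×0.0495×9.2) = 0.079 K/W
R_total = 0.07936 K/W
Q = ΔT/R_total = 52/0.07936

Q ≈ 655 W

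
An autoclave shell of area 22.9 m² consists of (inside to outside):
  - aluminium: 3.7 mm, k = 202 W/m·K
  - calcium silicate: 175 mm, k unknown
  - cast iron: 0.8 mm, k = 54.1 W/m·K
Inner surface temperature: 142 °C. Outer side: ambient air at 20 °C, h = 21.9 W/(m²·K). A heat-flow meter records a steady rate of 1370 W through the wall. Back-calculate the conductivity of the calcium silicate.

k ≈ 0.0878 W/(m·K)

Series thermal resistances:
R_aluminium = L/(kA) = 0.0037/(202×22.9) = 7.999×10^-7 K/W
R_cast iron = L/(kA) = 0.0008/(54.1×22.9) = 6.457×10^-7 K/W
R_outer film = 1/(h_o·A) = 1/(21.9×22.9) = 0.001994 K/W
Sum of known resistances R_other = 0.001995 K/W
Total R = ΔT/Q = 122/1370 = 0.08905 K/W
R_calcium silicate = R_total − R_other = 0.08706 K/W
k = L/(R·A) = 0.175/(0.08706×22.9)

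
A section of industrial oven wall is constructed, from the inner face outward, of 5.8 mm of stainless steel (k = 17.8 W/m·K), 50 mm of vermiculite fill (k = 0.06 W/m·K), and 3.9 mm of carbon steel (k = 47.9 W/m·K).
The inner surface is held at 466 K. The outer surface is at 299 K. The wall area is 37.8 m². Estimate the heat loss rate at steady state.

Q ≈ 7570 W

Model the wall as resistances in series:
R_stainless steel = L/(kA) = 0.0058/(17.8×37.8) = 8.62×10^-6 K/W
R_vermiculite fill = L/(kA) = 0.05/(0.06×37.8) = 0.02205 K/W
R_carbon steel = L/(kA) = 0.0039/(47.9×37.8) = 2.154×10^-6 K/W
R_total = 0.02206 K/W
Q = ΔT / R_total = 167 / 0.02206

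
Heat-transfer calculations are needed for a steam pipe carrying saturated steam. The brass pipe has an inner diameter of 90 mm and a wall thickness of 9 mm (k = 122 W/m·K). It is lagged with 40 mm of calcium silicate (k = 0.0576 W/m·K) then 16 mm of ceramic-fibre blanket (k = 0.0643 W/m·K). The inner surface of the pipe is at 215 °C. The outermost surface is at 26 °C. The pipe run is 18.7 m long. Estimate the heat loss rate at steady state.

Q ≈ 1840 W

Treating each annulus and film as a series resistance:
R_brass pipe wall = ln(54/45)/(2π×122×18.7) = 1.272×10^-5 K/W
R_calcium silicate = ln(94/54)/(2π×0.0576×18.7) = 0.0819 K/W
R_ceramic-fibre blanket = ln(110/94)/(2π×0.0643×18.7) = 0.02081 K/W
R_total = 0.1027 K/W
Q = ΔT/R_total = 189/0.1027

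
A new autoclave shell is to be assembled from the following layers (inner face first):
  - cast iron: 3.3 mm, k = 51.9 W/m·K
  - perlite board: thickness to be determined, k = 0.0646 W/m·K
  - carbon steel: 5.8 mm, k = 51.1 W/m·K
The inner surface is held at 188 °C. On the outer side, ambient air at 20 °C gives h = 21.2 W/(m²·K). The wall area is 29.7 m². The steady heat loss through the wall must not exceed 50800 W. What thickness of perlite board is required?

L ≈ 3.29 mm

Series thermal resistances:
R_cast iron = L/(kA) = 0.0033/(51.9×29.7) = 2.141×10^-6 K/W
R_carbon steel = L/(kA) = 0.0058/(51.1×29.7) = 3.822×10^-6 K/W
R_outer film = 1/(h_o·A) = 1/(21.2×29.7) = 0.001588 K/W
Sum of the known resistances R_other = 0.001594 K/W
Required total resistance R_tot = ΔT/Q_allow = 168/50800 = 0.003307 K/W
R_perlite board = R_tot − R_other = 0.001713 K/W
L = R·k·A = 0.001713×0.0646×29.7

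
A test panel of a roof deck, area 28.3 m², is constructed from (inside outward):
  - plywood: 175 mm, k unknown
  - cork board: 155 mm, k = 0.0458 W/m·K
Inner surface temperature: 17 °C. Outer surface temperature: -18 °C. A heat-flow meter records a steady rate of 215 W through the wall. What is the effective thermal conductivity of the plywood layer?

Thermal resistances in series:
R_cork board = L/(kA) = 0.155/(0.0458×28.3) = 0.1196 K/W
Sum of known resistances R_other = 0.1196 K/W
Total R = ΔT/Q = 35/215 = 0.1628 K/W
R_plywood = R_total − R_other = 0.0432 K/W
k = L/(R·A) = 0.175/(0.0432×28.3)

k ≈ 0.143 W/(m·K)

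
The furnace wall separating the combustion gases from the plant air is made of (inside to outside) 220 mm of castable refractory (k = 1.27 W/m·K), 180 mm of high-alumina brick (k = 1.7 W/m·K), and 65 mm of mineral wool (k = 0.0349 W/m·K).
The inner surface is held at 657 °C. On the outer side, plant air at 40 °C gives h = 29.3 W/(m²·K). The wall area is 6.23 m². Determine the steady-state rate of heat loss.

Using the resistance-network approach (series):
R_castable refractory = L/(kA) = 0.22/(1.27×6.23) = 0.02781 K/W
R_high-alumina brick = L/(kA) = 0.18/(1.7×6.23) = 0.017 K/W
R_mineral wool = L/(kA) = 0.065/(0.0349×6.23) = 0.299 K/W
R_outer film = 1/(h_o·A) = 1/(29.3×6.23) = 0.005478 K/W
R_total = 0.3492 K/W
Q = ΔT / R_total = 617 / 0.3492

Q ≈ 1770 W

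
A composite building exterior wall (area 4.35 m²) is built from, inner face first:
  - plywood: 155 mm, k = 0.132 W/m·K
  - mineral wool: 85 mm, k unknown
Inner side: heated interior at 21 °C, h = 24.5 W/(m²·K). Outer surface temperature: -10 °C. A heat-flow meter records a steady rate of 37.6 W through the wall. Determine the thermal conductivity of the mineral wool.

k ≈ 0.0358 W/(m·K)

Model the wall as resistances in series:
R_inner film = 1/(h_i·A) = 1/(24.5×4.35) = 0.009383 K/W
R_plywood = L/(kA) = 0.155/(0.132×4.35) = 0.2699 K/W
Sum of known resistances R_other = 0.2793 K/W
Total R = ΔT/Q = 31/37.6 = 0.8245 K/W
R_mineral wool = R_total − R_other = 0.5451 K/W
k = L/(R·A) = 0.085/(0.5451×4.35)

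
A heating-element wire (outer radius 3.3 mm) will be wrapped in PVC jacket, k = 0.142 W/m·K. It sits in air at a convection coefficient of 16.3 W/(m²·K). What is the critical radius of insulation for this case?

r_cr ≈ 8.71 mm

For a cylinder r_cr = k/h = 0.142/16.3
r_cr = 8.71 mm; since the bare radius (3.3 mm) is below r_cr, adding a thin layer of insulation will *increase* heat loss.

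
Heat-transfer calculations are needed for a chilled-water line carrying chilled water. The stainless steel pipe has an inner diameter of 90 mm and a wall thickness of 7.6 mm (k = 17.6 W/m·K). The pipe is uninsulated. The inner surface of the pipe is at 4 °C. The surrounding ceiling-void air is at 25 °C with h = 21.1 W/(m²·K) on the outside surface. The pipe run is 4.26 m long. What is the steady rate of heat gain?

Radial resistances (cylindrical: R_cond = ln(r_o/r_i)/(2πkL), R_conv = 1/(h·2πrL)):
R_stainless steel pipe wall = ln(52.6/45)/(2π×17.6×4.26) = 3.313×10^-4 K/W
R_outer film = 1/(h_o·2πr_oL) = 1/(21.1×2π×0.0526×4.26) = 0.03366 K/W
R_total = 0.03399 K/W
Q = ΔT/R_total = 21/0.03399

Q ≈ 618 W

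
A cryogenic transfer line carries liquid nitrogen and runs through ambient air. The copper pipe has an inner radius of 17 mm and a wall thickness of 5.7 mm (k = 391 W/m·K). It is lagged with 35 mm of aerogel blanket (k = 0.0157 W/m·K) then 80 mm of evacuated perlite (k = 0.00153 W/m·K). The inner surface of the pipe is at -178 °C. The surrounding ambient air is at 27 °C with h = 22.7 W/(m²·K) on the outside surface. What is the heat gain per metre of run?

q′ ≈ 2.05 W/m

Per-layer cylindrical resistances, series-summed:
R_copper pipe wall = ln(22.7/17)/(2π×391×1) = 1.177×10^-4 K/W
R_aerogel blanket = ln(57.7/22.7)/(2π×0.0157×1) = 9.457 K/W
R_evacuated perlite = ln(137.7/57.7)/(2π×0.00153×1) = 90.48 K/W
R_outer film = 1/(h_o·2πr_oL) = 1/(22.7×2π×0.1377×1) = 0.05092 K/W
R_total = 99.99 K/W
Q = ΔT/R_total = 205/99.99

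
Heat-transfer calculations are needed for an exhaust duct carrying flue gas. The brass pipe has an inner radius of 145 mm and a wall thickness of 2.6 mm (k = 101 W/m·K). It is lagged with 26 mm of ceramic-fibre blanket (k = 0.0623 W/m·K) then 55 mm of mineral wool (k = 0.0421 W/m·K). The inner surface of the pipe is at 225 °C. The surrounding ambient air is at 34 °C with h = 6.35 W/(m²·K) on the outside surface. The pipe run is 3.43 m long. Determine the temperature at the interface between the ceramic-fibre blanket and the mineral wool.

T ≈ 174 °C

For a radial system each layer contributes R = ln(r_out/r_in)/(2πkL); films add R = 1/(hA).
R_brass pipe wall = ln(147.6/145)/(2π×101×3.43) = 8.165×10^-6 K/W
R_ceramic-fibre blanket = ln(173.6/147.6)/(2π×0.0623×3.43) = 0.1208 K/W
R_mineral wool = ln(228.6/173.6)/(2π×0.0421×3.43) = 0.3033 K/W
R_outer film = 1/(h_o·2πr_oL) = 1/(6.35×2π×0.2286×3.43) = 0.03197 K/W
R_total = 0.4562 K/W
Q = ΔT/R_total = 191/0.4562
Q = 419 W
T_interface = T_inner − Q·ΣR(inner→interface) = 225 − 419×0.1208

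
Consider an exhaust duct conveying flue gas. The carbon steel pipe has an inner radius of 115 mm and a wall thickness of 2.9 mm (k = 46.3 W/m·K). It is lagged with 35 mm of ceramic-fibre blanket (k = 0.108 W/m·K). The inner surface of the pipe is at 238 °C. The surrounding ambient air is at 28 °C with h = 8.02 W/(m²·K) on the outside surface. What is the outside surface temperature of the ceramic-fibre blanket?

Treating each annulus and film as a series resistance:
R_carbon steel pipe wall = ln(117.9/115)/(2π×46.3×1) = 8.561×10^-5 K/W
R_ceramic-fibre blanket = ln(152.9/117.9)/(2π×0.108×1) = 0.3831 K/W
R_outer film = 1/(h_o·2πr_oL) = 1/(8.02×2π×0.1529×1) = 0.1298 K/W
R_total = 0.5129 K/W
Q = ΔT/R_total = 210/0.5129
Q = 409 W/m
T_interface = T_inner − Q·ΣR(inner→interface) = 238 − 409×0.3832

T ≈ 81.1 °C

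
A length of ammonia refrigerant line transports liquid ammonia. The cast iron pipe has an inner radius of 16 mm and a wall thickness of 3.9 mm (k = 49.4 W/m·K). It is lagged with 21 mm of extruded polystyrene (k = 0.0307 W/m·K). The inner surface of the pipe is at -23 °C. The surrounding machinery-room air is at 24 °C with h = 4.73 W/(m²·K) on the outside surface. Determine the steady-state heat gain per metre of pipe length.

Treating each annulus and film as a series resistance:
R_cast iron pipe wall = ln(19.9/16)/(2π×49.4×1) = 7.028×10^-4 K/W
R_extruded polystyrene = ln(40.9/19.9)/(2π×0.0307×1) = 3.735 K/W
R_outer film = 1/(h_o·2πr_oL) = 1/(4.73×2π×0.0409×1) = 0.8227 K/W
R_total = 4.558 K/W
Q = ΔT/R_total = 47/4.558

q′ ≈ 10.3 W/m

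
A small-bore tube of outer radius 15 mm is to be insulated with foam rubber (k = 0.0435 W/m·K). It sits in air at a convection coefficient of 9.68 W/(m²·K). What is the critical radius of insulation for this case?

For a cylinder r_cr = k/h = 0.0435/9.68
r_cr = 4.49 mm; since the bare radius (15 mm) is above r_cr, any added insulation will reduce heat loss.

r_cr ≈ 4.49 mm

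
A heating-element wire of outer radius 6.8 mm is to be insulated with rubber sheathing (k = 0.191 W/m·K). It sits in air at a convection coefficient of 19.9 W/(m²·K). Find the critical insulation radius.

For a cylinder r_cr = k/h = 0.191/19.9
r_cr = 9.6 mm; since the bare radius (6.8 mm) is below r_cr, adding a thin layer of insulation will *increase* heat loss.

r_cr ≈ 9.6 mm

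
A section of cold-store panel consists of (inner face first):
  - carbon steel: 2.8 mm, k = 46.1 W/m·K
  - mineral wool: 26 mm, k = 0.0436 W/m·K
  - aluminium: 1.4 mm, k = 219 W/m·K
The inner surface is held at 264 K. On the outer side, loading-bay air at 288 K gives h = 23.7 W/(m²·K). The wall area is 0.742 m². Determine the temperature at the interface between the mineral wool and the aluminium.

T ≈ 286 K

Model the wall as resistances in series:
R_carbon steel = L/(kA) = 0.0028/(46.1×0.742) = 8.186×10^-5 K/W
R_mineral wool = L/(kA) = 0.026/(0.0436×0.742) = 0.8037 K/W
R_aluminium = L/(kA) = 0.0014/(219×0.742) = 8.615×10^-6 K/W
R_outer film = 1/(h_o·A) = 1/(23.7×0.742) = 0.05687 K/W
R_total = 0.8606 K/W;  Q = ΔT/R_total = 24/0.8606 = 27.89 W
T_interface = T_inner + Q·ΣR(inner→interface) = 264 + 27.9×0.8038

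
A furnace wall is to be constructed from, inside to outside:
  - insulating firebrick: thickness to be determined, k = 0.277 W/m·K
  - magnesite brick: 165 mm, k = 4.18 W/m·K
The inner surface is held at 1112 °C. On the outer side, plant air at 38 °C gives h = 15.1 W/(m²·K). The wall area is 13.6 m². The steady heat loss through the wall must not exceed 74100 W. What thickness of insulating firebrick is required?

Thermal resistances in series:
R_magnesite brick = L/(kA) = 0.165/(4.18×13.6) = 0.002902 K/W
R_outer film = 1/(h_o·A) = 1/(15.1×13.6) = 0.004869 K/W
Sum of the known resistances R_other = 0.007772 K/W
Required total resistance R_tot = ΔT/Q_allow = 1074/74100 = 0.01449 K/W
R_insulating firebrick = R_tot − R_other = 0.006722 K/W
L = R·k·A = 0.006722×0.277×13.6

L ≈ 25.3 mm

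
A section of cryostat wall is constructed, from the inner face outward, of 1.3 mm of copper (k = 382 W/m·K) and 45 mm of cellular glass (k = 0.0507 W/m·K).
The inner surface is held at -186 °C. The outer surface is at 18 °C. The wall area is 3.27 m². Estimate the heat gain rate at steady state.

Using the resistance-network approach (series):
R_copper = L/(kA) = 0.0013/(382×3.27) = 1.041×10^-6 K/W
R_cellular glass = L/(kA) = 0.045/(0.0507×3.27) = 0.2714 K/W
R_total = 0.2714 K/W
Q = ΔT / R_total = 204 / 0.2714

Q ≈ 752 W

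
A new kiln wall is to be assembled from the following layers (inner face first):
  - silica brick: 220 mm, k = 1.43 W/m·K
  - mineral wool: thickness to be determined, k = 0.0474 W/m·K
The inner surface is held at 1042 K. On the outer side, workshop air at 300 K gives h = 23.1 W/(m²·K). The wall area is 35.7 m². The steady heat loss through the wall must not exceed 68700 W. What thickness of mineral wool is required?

Using the resistance-network approach (series):
R_silica brick = L/(kA) = 0.22/(1.43×35.7) = 0.004309 K/W
R_outer film = 1/(h_o·A) = 1/(23.1×35.7) = 0.001213 K/W
Sum of the known resistances R_other = 0.005522 K/W
Required total resistance R_tot = ΔT/Q_allow = 742/68700 = 0.0108 K/W
R_mineral wool = R_tot − R_other = 0.005279 K/W
L = R·k·A = 0.005279×0.0474×35.7

L ≈ 8.93 mm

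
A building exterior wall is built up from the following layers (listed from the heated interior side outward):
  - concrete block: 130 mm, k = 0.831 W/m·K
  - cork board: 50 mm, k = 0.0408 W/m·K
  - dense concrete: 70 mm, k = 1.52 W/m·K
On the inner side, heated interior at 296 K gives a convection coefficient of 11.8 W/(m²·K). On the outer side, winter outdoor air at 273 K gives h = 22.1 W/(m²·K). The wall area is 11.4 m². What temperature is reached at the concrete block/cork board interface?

T ≈ 292 K

Treating each layer as a thermal resistance in series:
R_inner film = 1/(h_i·A) = 1/(11.8×11.4) = 0.007434 K/W
R_concrete block = L/(kA) = 0.13/(0.831×11.4) = 0.01372 K/W
R_cork board = L/(kA) = 0.05/(0.0408×11.4) = 0.1075 K/W
R_dense concrete = L/(kA) = 0.07/(1.52×11.4) = 0.00404 K/W
R_outer film = 1/(h_o·A) = 1/(22.1×11.4) = 0.003969 K/W
R_total = 0.1367 K/W;  Q = ΔT/R_total = 23/0.1367 = 168.3 W
T_interface = T_inner − Q·ΣR(inner→interface) = 296 − 168×0.02116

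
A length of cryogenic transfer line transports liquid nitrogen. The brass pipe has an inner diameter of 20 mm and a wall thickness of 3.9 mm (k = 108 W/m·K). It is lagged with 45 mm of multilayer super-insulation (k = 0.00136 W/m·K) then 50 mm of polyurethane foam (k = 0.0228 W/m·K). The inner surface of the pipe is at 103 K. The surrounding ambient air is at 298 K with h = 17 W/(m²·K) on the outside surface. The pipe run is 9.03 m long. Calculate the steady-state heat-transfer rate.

Cylindrical conduction, so R = ln(r₂/r₁)/(2πkL) per layer, in series:
R_brass pipe wall = ln(13.9/10)/(2π×108×9.03) = 5.374×10^-5 K/W
R_multilayer super-insulation = ln(58.9/13.9)/(2π×0.00136×9.03) = 18.71 K/W
R_polyurethane foam = ln(108.9/58.9)/(2π×0.0228×9.03) = 0.4751 K/W
R_outer film = 1/(h_o·2πr_oL) = 1/(17×2π×0.1089×9.03) = 0.00952 K/W
R_total = 19.2 K/W
Q = ΔT/R_total = 195/19.2

Q ≈ 10.2 W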